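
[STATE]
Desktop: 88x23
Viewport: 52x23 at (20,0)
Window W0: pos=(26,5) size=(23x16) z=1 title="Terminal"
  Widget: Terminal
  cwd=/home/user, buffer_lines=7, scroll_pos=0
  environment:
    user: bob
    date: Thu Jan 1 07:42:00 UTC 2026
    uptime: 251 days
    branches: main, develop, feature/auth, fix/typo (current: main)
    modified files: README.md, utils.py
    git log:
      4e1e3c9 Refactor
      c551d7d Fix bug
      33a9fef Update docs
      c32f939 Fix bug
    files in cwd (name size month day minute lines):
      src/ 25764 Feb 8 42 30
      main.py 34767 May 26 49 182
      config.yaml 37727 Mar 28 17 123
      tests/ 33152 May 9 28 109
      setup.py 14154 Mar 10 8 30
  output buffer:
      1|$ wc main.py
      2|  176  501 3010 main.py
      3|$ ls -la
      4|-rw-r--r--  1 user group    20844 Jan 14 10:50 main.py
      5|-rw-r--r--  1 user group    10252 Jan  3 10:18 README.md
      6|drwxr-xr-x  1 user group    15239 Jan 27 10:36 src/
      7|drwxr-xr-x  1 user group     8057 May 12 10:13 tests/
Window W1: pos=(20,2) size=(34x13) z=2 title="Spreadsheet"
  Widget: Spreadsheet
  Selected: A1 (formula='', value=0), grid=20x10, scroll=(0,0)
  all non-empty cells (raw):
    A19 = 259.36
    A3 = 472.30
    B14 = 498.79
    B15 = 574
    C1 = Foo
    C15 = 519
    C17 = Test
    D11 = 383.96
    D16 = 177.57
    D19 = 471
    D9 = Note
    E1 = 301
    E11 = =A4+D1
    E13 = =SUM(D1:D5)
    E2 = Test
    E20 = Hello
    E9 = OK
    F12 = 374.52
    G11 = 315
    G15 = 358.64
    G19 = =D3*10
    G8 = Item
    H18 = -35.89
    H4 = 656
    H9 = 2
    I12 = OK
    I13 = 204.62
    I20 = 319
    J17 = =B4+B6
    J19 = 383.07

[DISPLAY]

                                                    
                                                    
┏━━━━━━━━━━━━━━━━━━━━━━━━━━━━━━━━┓                  
┃ Spreadsheet                    ┃                  
┠────────────────────────────────┨                  
┃A1:                             ┃                  
┃       A       B       C       D┃                  
┃--------------------------------┃                  
┃  1      [0]       0Foo         ┃                  
┃  2        0       0       0    ┃                  
┃  3   472.30       0       0    ┃                  
┃  4        0       0       0    ┃                  
┃  5        0       0       0    ┃                  
┃  6        0       0       0    ┃                  
┗━━━━━━━━━━━━━━━━━━━━━━━━━━━━━━━━┛                  
      ┃$ █                  ┃                       
      ┃                     ┃                       
      ┃                     ┃                       
      ┃                     ┃                       
      ┃                     ┃                       
      ┗━━━━━━━━━━━━━━━━━━━━━┛                       
                                                    
                                                    


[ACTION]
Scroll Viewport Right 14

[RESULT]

                                                    
                                                    
━━━━━━━━━━━━━━━━━━━┓                                
                   ┃                                
───────────────────┨                                
                   ┃                                
  B       C       D┃                                
-------------------┃                                
      0Foo         ┃                                
      0       0    ┃                                
      0       0    ┃                                
      0       0    ┃                                
      0       0    ┃                                
      0       0    ┃                                
━━━━━━━━━━━━━━━━━━━┛                                
              ┃                                     
              ┃                                     
              ┃                                     
              ┃                                     
              ┃                                     
━━━━━━━━━━━━━━┛                                     
                                                    
                                                    


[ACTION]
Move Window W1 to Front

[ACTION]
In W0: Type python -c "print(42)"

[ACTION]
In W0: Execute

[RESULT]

                                                    
                                                    
━━━━━━━━━━━━━━━━━━━┓                                
                   ┃                                
───────────────────┨                                
                   ┃                                
  B       C       D┃                                
-------------------┃                                
      0Foo         ┃                                
      0       0    ┃                                
      0       0    ┃                                
      0       0    ┃                                
      0       0    ┃                                
      0       0    ┃                                
━━━━━━━━━━━━━━━━━━━┛                                
n -c "print(42┃                                     
              ┃                                     
              ┃                                     
              ┃                                     
              ┃                                     
━━━━━━━━━━━━━━┛                                     
                                                    
                                                    


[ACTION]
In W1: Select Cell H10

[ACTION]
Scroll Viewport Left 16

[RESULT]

                                                    
                                                    
  ┏━━━━━━━━━━━━━━━━━━━━━━━━━━━━━━━━┓                
  ┃ Spreadsheet                    ┃                
  ┠────────────────────────────────┨                
  ┃H10:                            ┃                
  ┃       A       B       C       D┃                
  ┃--------------------------------┃                
  ┃  1        0       0Foo         ┃                
  ┃  2        0       0       0    ┃                
  ┃  3   472.30       0       0    ┃                
  ┃  4        0       0       0    ┃                
  ┃  5        0       0       0    ┃                
  ┃  6        0       0       0    ┃                
  ┗━━━━━━━━━━━━━━━━━━━━━━━━━━━━━━━━┛                
        ┃$ python -c "print(42┃                     
        ┃42                   ┃                     
        ┃$ █                  ┃                     
        ┃                     ┃                     
        ┃                     ┃                     
        ┗━━━━━━━━━━━━━━━━━━━━━┛                     
                                                    
                                                    


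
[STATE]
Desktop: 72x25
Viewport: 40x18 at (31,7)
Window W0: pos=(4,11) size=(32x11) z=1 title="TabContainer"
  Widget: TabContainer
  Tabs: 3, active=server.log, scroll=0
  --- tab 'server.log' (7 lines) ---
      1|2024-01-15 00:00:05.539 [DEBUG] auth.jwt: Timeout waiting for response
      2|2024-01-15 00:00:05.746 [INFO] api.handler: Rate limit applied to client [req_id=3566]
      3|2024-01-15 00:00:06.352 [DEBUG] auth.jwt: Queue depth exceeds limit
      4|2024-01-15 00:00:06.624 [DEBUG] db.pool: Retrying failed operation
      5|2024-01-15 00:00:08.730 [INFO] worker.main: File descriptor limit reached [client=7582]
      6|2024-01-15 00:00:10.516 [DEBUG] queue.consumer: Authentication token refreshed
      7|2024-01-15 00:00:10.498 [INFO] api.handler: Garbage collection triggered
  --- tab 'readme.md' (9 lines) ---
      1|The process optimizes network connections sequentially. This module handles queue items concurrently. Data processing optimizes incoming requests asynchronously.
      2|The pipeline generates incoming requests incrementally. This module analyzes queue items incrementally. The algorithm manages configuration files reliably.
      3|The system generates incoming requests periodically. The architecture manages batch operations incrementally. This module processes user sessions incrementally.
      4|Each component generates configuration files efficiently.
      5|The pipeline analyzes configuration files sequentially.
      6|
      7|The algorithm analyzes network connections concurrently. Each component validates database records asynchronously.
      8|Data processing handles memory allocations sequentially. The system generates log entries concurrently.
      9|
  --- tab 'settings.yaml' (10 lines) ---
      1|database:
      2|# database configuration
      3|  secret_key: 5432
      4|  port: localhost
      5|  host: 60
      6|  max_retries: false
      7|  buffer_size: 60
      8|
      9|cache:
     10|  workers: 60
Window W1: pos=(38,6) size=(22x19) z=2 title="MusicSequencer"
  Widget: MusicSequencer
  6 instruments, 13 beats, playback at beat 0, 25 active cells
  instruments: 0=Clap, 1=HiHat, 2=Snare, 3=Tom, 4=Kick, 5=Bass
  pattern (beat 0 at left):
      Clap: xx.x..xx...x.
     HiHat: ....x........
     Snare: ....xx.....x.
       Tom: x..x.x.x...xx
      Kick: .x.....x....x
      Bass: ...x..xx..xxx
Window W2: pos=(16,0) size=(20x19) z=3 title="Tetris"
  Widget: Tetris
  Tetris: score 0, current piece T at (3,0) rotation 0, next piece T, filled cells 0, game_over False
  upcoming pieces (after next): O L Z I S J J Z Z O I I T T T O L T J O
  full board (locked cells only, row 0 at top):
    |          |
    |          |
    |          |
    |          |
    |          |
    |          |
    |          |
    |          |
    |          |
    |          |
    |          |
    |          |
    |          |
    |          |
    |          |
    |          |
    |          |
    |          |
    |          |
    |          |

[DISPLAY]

    ┃  ┃ MusicSequencer     ┃           
    ┃  ┠────────────────────┨           
    ┃  ┃      ▼123456789012 ┃           
    ┃  ┃  Clap██·█··██···█· ┃           
    ┃  ┃ HiHat····█········ ┃           
    ┃  ┃ Snare····██·····█· ┃           
    ┃  ┃   Tom█··█·█·█···██ ┃           
    ┃  ┃  Kick·█·····█····█ ┃           
    ┃  ┃  Bass···█··██··███ ┃           
    ┃  ┃                    ┃           
    ┃  ┃                    ┃           
━━━━┛  ┃                    ┃           
EBUG┃  ┃                    ┃           
NFO]┃  ┃                    ┃           
━━━━┛  ┃                    ┃           
       ┃                    ┃           
       ┃                    ┃           
       ┗━━━━━━━━━━━━━━━━━━━━┛           


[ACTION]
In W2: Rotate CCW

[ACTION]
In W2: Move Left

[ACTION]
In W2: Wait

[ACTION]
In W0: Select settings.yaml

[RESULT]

    ┃  ┃ MusicSequencer     ┃           
    ┃  ┠────────────────────┨           
    ┃  ┃      ▼123456789012 ┃           
    ┃  ┃  Clap██·█··██···█· ┃           
    ┃  ┃ HiHat····█········ ┃           
    ┃  ┃ Snare····██·····█· ┃           
    ┃  ┃   Tom█··█·█·█···██ ┃           
    ┃  ┃  Kick·█·····█····█ ┃           
    ┃  ┃  Bass···█··██··███ ┃           
    ┃  ┃                    ┃           
    ┃  ┃                    ┃           
━━━━┛  ┃                    ┃           
    ┃  ┃                    ┃           
    ┃  ┃                    ┃           
━━━━┛  ┃                    ┃           
       ┃                    ┃           
       ┃                    ┃           
       ┗━━━━━━━━━━━━━━━━━━━━┛           


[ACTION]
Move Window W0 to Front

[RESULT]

    ┃  ┃ MusicSequencer     ┃           
    ┃  ┠────────────────────┨           
    ┃  ┃      ▼123456789012 ┃           
    ┃  ┃  Clap██·█··██···█· ┃           
━━━━┓  ┃ HiHat····█········ ┃           
    ┃  ┃ Snare····██·····█· ┃           
────┨  ┃   Tom█··█·█·█···██ ┃           
sett┃  ┃  Kick·█·····█····█ ┃           
────┃  ┃  Bass···█··██··███ ┃           
    ┃  ┃                    ┃           
    ┃  ┃                    ┃           
    ┃  ┃                    ┃           
    ┃  ┃                    ┃           
    ┃  ┃                    ┃           
━━━━┛  ┃                    ┃           
       ┃                    ┃           
       ┃                    ┃           
       ┗━━━━━━━━━━━━━━━━━━━━┛           


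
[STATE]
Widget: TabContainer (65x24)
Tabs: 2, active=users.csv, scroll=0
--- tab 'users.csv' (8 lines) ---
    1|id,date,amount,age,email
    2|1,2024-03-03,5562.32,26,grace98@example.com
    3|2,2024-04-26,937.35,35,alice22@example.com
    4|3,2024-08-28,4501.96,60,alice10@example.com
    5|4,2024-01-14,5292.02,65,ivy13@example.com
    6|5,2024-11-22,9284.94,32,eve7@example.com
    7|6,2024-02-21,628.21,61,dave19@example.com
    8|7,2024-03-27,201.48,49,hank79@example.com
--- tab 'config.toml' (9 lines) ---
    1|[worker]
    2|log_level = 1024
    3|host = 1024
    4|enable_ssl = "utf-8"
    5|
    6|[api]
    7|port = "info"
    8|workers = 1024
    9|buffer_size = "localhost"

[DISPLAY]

[users.csv]│ config.toml                                         
─────────────────────────────────────────────────────────────────
id,date,amount,age,email                                         
1,2024-03-03,5562.32,26,grace98@example.com                      
2,2024-04-26,937.35,35,alice22@example.com                       
3,2024-08-28,4501.96,60,alice10@example.com                      
4,2024-01-14,5292.02,65,ivy13@example.com                        
5,2024-11-22,9284.94,32,eve7@example.com                         
6,2024-02-21,628.21,61,dave19@example.com                        
7,2024-03-27,201.48,49,hank79@example.com                        
                                                                 
                                                                 
                                                                 
                                                                 
                                                                 
                                                                 
                                                                 
                                                                 
                                                                 
                                                                 
                                                                 
                                                                 
                                                                 
                                                                 


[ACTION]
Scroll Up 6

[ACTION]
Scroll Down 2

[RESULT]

[users.csv]│ config.toml                                         
─────────────────────────────────────────────────────────────────
2,2024-04-26,937.35,35,alice22@example.com                       
3,2024-08-28,4501.96,60,alice10@example.com                      
4,2024-01-14,5292.02,65,ivy13@example.com                        
5,2024-11-22,9284.94,32,eve7@example.com                         
6,2024-02-21,628.21,61,dave19@example.com                        
7,2024-03-27,201.48,49,hank79@example.com                        
                                                                 
                                                                 
                                                                 
                                                                 
                                                                 
                                                                 
                                                                 
                                                                 
                                                                 
                                                                 
                                                                 
                                                                 
                                                                 
                                                                 
                                                                 
                                                                 


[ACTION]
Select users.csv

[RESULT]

[users.csv]│ config.toml                                         
─────────────────────────────────────────────────────────────────
id,date,amount,age,email                                         
1,2024-03-03,5562.32,26,grace98@example.com                      
2,2024-04-26,937.35,35,alice22@example.com                       
3,2024-08-28,4501.96,60,alice10@example.com                      
4,2024-01-14,5292.02,65,ivy13@example.com                        
5,2024-11-22,9284.94,32,eve7@example.com                         
6,2024-02-21,628.21,61,dave19@example.com                        
7,2024-03-27,201.48,49,hank79@example.com                        
                                                                 
                                                                 
                                                                 
                                                                 
                                                                 
                                                                 
                                                                 
                                                                 
                                                                 
                                                                 
                                                                 
                                                                 
                                                                 
                                                                 


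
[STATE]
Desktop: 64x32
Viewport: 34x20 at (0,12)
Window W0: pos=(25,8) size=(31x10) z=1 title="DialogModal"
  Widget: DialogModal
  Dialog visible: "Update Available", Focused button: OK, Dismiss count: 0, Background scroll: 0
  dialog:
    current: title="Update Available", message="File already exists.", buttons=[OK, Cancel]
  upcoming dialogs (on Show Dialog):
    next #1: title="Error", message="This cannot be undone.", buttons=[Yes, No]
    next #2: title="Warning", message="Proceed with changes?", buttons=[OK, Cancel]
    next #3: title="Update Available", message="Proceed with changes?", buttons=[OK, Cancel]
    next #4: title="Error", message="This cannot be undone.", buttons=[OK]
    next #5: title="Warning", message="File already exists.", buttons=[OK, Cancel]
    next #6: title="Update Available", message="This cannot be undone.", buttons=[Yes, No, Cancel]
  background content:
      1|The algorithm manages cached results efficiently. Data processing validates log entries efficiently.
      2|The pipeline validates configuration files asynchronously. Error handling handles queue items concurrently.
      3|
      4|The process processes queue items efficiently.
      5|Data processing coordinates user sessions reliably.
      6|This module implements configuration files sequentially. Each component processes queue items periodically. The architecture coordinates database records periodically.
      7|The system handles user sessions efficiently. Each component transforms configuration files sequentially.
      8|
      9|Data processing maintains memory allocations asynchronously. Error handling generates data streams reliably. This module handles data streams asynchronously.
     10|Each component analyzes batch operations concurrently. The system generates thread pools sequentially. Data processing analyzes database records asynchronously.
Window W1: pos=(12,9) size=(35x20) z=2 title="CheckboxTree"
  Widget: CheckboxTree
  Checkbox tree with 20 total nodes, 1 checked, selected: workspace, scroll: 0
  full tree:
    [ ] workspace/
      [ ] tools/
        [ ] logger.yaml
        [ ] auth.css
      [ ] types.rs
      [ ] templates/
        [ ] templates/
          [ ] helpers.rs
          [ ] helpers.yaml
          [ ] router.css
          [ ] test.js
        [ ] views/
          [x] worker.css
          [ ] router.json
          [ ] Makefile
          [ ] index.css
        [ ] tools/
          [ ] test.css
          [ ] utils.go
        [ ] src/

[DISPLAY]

            ┃>[-] workspace/      
            ┃   [ ] tools/        
            ┃     [ ] logger.yaml 
            ┃     [ ] auth.css    
            ┃   [ ] types.rs      
            ┃   [-] templates/    
            ┃     [ ] templates/  
            ┃       [ ] helpers.rs
            ┃       [ ] helpers.ya
            ┃       [ ] router.css
            ┃       [ ] test.js   
            ┃     [-] views/      
            ┃       [x] worker.css
            ┃       [ ] router.jso
            ┃       [ ] Makefile  
            ┃       [ ] index.css 
            ┗━━━━━━━━━━━━━━━━━━━━━
                                  
                                  
                                  


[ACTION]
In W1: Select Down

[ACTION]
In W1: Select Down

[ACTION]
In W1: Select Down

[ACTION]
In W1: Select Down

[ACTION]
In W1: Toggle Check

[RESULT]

            ┃ [-] workspace/      
            ┃   [ ] tools/        
            ┃     [ ] logger.yaml 
            ┃     [ ] auth.css    
            ┃>  [x] types.rs      
            ┃   [-] templates/    
            ┃     [ ] templates/  
            ┃       [ ] helpers.rs
            ┃       [ ] helpers.ya
            ┃       [ ] router.css
            ┃       [ ] test.js   
            ┃     [-] views/      
            ┃       [x] worker.css
            ┃       [ ] router.jso
            ┃       [ ] Makefile  
            ┃       [ ] index.css 
            ┗━━━━━━━━━━━━━━━━━━━━━
                                  
                                  
                                  


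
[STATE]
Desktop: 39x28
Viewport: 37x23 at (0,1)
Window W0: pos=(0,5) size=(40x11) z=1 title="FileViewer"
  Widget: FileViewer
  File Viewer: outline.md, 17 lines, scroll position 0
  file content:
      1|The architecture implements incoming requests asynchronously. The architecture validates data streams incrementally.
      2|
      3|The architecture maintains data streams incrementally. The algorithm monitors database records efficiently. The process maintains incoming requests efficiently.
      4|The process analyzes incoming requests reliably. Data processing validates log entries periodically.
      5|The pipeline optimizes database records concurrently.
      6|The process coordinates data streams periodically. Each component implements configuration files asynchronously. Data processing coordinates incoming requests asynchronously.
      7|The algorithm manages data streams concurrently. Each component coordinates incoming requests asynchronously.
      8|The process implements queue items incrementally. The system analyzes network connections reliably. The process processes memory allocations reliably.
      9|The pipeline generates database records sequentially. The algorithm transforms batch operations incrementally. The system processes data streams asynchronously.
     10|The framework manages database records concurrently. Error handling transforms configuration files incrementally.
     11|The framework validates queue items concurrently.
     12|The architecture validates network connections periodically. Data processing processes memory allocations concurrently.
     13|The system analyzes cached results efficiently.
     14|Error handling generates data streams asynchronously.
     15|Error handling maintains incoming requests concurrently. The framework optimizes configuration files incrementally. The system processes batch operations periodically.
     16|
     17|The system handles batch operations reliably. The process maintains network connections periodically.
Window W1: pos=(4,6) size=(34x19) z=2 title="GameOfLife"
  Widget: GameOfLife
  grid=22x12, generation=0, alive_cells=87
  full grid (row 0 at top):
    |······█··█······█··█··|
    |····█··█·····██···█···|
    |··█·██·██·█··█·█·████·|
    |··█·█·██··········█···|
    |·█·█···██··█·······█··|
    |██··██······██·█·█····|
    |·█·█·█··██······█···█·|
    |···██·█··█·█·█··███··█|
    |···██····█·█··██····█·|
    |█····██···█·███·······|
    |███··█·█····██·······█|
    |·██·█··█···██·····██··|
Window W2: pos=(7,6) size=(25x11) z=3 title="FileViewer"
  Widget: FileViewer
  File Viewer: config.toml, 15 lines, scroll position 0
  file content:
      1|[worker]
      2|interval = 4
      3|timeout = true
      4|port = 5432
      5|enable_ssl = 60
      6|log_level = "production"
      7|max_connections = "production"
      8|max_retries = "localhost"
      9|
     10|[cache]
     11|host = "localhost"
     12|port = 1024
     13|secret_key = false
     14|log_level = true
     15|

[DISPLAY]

                                     
                                     
                                     
                                     
┏━━━━━━━━━━━━━━━━━━━━━━━━━━━━━━━━━━━━
┃ Fi┏━━┏━━━━━━━━━━━━━━━━━━━━━━━┓━━━━━
┠───┃ G┃ FileViewer            ┃     
┃The┠──┠───────────────────────┨─────
┃   ┃Ge┃[worker]              ▲┃     
┃The┃··┃interval = 4          █┃     
┃The┃··┃timeout = true        ░┃     
┃The┃··┃port = 5432           ░┃     
┃The┃··┃enable_ssl = 60       ░┃     
┃The┃·█┃log_level = "productio░┃     
┗━━━┃██┃max_connections = "pro▼┃     
    ┃·█┗━━━━━━━━━━━━━━━━━━━━━━━┛     
    ┃···██·█··█·█·█··███··█          
    ┃···██····█·█··██····█·          
    ┃█····██···█·███·······          
    ┃███··█·█····██·······█          
    ┃·██·█··█···██·····██··          
    ┃                                
    ┃                                


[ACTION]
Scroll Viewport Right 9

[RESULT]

                                     
                                     
                                     
                                     
━━━━━━━━━━━━━━━━━━━━━━━━━━━━━━━━━━━━━
Fi┏━━┏━━━━━━━━━━━━━━━━━━━━━━━┓━━━━━┓ 
──┃ G┃ FileViewer            ┃     ┃─
he┠──┠───────────────────────┨─────┨▲
  ┃Ge┃[worker]              ▲┃     ┃█
he┃··┃interval = 4          █┃     ┃░
he┃··┃timeout = true        ░┃     ┃░
he┃··┃port = 5432           ░┃     ┃░
he┃··┃enable_ssl = 60       ░┃     ┃░
he┃·█┃log_level = "productio░┃     ┃▼
━━┃██┃max_connections = "pro▼┃     ┃━
  ┃·█┗━━━━━━━━━━━━━━━━━━━━━━━┛     ┃ 
  ┃···██·█··█·█·█··███··█          ┃ 
  ┃···██····█·█··██····█·          ┃ 
  ┃█····██···█·███·······          ┃ 
  ┃███··█·█····██·······█          ┃ 
  ┃·██·█··█···██·····██··          ┃ 
  ┃                                ┃ 
  ┃                                ┃ 


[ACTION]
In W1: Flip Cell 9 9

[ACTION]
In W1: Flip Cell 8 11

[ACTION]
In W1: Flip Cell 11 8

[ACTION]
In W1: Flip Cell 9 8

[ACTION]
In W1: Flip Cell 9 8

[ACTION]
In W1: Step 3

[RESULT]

                                     
                                     
                                     
                                     
━━━━━━━━━━━━━━━━━━━━━━━━━━━━━━━━━━━━━
Fi┏━━┏━━━━━━━━━━━━━━━━━━━━━━━┓━━━━━┓ 
──┃ G┃ FileViewer            ┃     ┃─
he┠──┠───────────────────────┨─────┨▲
  ┃Ge┃[worker]              ▲┃     ┃█
he┃··┃interval = 4          █┃     ┃░
he┃··┃timeout = true        ░┃     ┃░
he┃··┃port = 5432           ░┃     ┃░
he┃·█┃enable_ssl = 60       ░┃     ┃░
he┃·█┃log_level = "productio░┃     ┃▼
━━┃··┃max_connections = "pro▼┃     ┃━
  ┃·█┗━━━━━━━━━━━━━━━━━━━━━━━┛     ┃ 
  ┃··█········█·····█···█          ┃ 
  ┃··████·····██·██··█·█·          ┃ 
  ┃···███·····██·██······          ┃ 
  ┃······█████···██······          ┃ 
  ┃······████████········          ┃ 
  ┃                                ┃ 
  ┃                                ┃ 


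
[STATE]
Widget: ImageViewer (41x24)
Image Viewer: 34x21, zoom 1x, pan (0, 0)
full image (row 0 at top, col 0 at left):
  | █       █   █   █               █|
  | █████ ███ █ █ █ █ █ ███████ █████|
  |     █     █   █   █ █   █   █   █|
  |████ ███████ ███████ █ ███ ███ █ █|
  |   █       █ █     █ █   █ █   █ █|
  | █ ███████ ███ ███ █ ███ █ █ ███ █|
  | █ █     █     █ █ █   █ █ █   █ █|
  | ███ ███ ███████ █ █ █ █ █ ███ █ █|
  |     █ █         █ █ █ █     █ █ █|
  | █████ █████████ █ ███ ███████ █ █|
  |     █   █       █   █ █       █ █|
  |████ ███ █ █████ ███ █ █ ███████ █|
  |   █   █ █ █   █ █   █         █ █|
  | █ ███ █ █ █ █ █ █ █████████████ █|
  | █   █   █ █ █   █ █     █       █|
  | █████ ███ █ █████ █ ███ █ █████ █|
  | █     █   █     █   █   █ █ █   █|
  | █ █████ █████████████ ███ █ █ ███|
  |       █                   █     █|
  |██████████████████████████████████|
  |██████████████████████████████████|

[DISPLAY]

 █       █   █   █               █       
 █████ ███ █ █ █ █ █ ███████ █████       
     █     █   █   █ █   █   █   █       
████ ███████ ███████ █ ███ ███ █ █       
   █       █ █     █ █   █ █   █ █       
 █ ███████ ███ ███ █ ███ █ █ ███ █       
 █ █     █     █ █ █   █ █ █   █ █       
 ███ ███ ███████ █ █ █ █ █ ███ █ █       
     █ █         █ █ █ █     █ █ █       
 █████ █████████ █ ███ ███████ █ █       
     █   █       █   █ █       █ █       
████ ███ █ █████ ███ █ █ ███████ █       
   █   █ █ █   █ █   █         █ █       
 █ ███ █ █ █ █ █ █ █████████████ █       
 █   █   █ █ █   █ █     █       █       
 █████ ███ █ █████ █ ███ █ █████ █       
 █     █   █     █   █   █ █ █   █       
 █ █████ █████████████ ███ █ █ ███       
       █                   █     █       
██████████████████████████████████       
██████████████████████████████████       
                                         
                                         
                                         


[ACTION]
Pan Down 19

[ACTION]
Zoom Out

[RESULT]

██████████████████████████████████       
██████████████████████████████████       
                                         
                                         
                                         
                                         
                                         
                                         
                                         
                                         
                                         
                                         
                                         
                                         
                                         
                                         
                                         
                                         
                                         
                                         
                                         
                                         
                                         
                                         


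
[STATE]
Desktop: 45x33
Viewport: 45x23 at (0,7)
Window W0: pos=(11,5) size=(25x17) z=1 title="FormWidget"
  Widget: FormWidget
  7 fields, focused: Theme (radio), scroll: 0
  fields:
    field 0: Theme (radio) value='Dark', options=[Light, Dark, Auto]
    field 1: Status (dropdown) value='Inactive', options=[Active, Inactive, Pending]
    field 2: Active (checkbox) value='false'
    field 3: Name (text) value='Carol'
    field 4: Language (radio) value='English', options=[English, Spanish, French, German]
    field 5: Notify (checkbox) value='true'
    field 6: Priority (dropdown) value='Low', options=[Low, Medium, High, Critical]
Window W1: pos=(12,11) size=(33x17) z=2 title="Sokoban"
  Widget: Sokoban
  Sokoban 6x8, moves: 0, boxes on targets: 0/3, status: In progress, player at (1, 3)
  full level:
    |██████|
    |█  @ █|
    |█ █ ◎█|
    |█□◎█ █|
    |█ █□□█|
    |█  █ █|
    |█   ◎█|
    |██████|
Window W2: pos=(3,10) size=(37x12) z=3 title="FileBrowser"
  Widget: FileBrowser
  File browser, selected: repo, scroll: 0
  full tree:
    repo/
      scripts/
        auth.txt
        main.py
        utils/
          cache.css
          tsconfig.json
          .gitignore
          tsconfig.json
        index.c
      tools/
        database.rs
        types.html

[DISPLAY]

           ┠───────────────────────┨         
           ┃> Theme:      ( ) Light┃         
           ┃  Status:     [Inacti▼]┃         
   ┏━━━━━━━━━━━━━━━━━━━━━━━━━━━━━━━━━━━┓     
   ┃ FileBrowser                       ┃━━━━┓
   ┠───────────────────────────────────┨    ┃
   ┃> [-] repo/                        ┃────┨
   ┃    [+] scripts/                   ┃    ┃
   ┃    [+] tools/                     ┃    ┃
   ┃                                   ┃    ┃
   ┃                                   ┃    ┃
   ┃                                   ┃    ┃
   ┃                                   ┃    ┃
   ┃                                   ┃    ┃
   ┗━━━━━━━━━━━━━━━━━━━━━━━━━━━━━━━━━━━┛    ┃
            ┃Moves: 0  0/3                  ┃
            ┃                               ┃
            ┃                               ┃
            ┃                               ┃
            ┃                               ┃
            ┗━━━━━━━━━━━━━━━━━━━━━━━━━━━━━━━┛
                                             
                                             


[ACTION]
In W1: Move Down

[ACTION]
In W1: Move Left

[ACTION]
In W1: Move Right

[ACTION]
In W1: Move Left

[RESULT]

           ┠───────────────────────┨         
           ┃> Theme:      ( ) Light┃         
           ┃  Status:     [Inacti▼]┃         
   ┏━━━━━━━━━━━━━━━━━━━━━━━━━━━━━━━━━━━┓     
   ┃ FileBrowser                       ┃━━━━┓
   ┠───────────────────────────────────┨    ┃
   ┃> [-] repo/                        ┃────┨
   ┃    [+] scripts/                   ┃    ┃
   ┃    [+] tools/                     ┃    ┃
   ┃                                   ┃    ┃
   ┃                                   ┃    ┃
   ┃                                   ┃    ┃
   ┃                                   ┃    ┃
   ┃                                   ┃    ┃
   ┗━━━━━━━━━━━━━━━━━━━━━━━━━━━━━━━━━━━┛    ┃
            ┃Moves: 3  0/3                  ┃
            ┃                               ┃
            ┃                               ┃
            ┃                               ┃
            ┃                               ┃
            ┗━━━━━━━━━━━━━━━━━━━━━━━━━━━━━━━┛
                                             
                                             


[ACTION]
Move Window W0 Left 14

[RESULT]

┠───────────────────────┨                    
┃> Theme:      ( ) Light┃                    
┃  Status:     [Inacti▼]┃                    
┃  ┏━━━━━━━━━━━━━━━━━━━━━━━━━━━━━━━━━━━┓     
┃  ┃ FileBrowser                       ┃━━━━┓
┃  ┠───────────────────────────────────┨    ┃
┃  ┃> [-] repo/                        ┃────┨
┃  ┃    [+] scripts/                   ┃    ┃
┃  ┃    [+] tools/                     ┃    ┃
┃  ┃                                   ┃    ┃
┃  ┃                                   ┃    ┃
┃  ┃                                   ┃    ┃
┃  ┃                                   ┃    ┃
┃  ┃                                   ┃    ┃
┗━━┗━━━━━━━━━━━━━━━━━━━━━━━━━━━━━━━━━━━┛    ┃
            ┃Moves: 3  0/3                  ┃
            ┃                               ┃
            ┃                               ┃
            ┃                               ┃
            ┃                               ┃
            ┗━━━━━━━━━━━━━━━━━━━━━━━━━━━━━━━┛
                                             
                                             
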